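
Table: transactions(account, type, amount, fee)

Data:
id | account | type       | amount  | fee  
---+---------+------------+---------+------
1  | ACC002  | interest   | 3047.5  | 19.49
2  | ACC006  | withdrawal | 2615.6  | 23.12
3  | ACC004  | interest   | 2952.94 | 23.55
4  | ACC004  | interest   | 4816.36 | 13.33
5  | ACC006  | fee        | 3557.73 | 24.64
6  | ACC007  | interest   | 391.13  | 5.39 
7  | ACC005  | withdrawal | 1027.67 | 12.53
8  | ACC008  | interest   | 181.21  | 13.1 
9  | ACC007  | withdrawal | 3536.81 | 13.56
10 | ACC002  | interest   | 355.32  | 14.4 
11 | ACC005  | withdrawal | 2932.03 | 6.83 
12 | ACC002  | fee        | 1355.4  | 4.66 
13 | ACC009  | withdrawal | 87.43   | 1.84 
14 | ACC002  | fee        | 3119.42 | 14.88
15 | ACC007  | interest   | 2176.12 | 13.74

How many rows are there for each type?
SELECT type, COUNT(*) as count
FROM transactions
GROUP BY type

Result:
  fee: 3
  interest: 7
  withdrawal: 5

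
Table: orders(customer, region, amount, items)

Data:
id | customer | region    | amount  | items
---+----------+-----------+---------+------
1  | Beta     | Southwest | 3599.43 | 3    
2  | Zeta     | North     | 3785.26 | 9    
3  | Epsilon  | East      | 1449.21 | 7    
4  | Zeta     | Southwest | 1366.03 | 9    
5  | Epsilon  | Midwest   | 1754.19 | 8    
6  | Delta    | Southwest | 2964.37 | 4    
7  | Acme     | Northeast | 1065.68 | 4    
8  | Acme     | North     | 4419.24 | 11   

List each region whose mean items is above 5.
SELECT region, AVG(items)
FROM orders
GROUP BY region
HAVING AVG(items) > 5

Result:
  East: avg=7.00
  Midwest: avg=8.00
  North: avg=10.00
  Southwest: avg=5.33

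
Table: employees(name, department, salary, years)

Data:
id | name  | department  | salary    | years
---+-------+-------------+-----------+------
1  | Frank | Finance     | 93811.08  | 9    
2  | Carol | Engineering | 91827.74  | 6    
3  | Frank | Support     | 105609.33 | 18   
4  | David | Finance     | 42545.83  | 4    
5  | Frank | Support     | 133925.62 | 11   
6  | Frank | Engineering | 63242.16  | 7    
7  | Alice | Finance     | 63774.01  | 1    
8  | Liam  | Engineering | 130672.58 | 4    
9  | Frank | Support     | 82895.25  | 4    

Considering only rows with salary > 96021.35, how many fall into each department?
SELECT department, COUNT(*)
FROM employees
WHERE salary > 96021.35
GROUP BY department

Note: WHERE filters rows before grouping.

Result:
  Engineering: 1
  Support: 2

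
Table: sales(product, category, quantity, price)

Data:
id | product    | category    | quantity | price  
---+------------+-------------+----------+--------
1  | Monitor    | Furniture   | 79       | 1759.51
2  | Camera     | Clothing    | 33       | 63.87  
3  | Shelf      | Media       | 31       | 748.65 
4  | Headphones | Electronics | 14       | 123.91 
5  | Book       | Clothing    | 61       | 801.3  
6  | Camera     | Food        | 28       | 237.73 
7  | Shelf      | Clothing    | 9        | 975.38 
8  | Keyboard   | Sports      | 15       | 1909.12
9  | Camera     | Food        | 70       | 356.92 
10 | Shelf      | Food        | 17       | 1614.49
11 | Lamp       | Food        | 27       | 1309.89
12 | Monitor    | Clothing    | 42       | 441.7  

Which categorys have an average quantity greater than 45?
SELECT category, AVG(quantity)
FROM sales
GROUP BY category
HAVING AVG(quantity) > 45

Result:
  Furniture: avg=79.00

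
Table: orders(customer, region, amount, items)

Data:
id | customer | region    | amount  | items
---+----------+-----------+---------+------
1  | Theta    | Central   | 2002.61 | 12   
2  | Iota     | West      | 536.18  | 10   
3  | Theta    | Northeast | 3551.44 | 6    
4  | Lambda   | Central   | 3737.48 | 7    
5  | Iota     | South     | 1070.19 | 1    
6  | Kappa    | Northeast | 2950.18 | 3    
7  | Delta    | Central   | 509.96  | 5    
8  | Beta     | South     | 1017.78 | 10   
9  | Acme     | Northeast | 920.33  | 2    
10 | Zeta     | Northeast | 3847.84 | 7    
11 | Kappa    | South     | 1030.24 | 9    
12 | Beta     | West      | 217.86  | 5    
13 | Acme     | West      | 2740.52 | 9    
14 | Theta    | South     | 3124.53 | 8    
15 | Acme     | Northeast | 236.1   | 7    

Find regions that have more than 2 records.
SELECT region, COUNT(*) as cnt
FROM orders
GROUP BY region
HAVING COUNT(*) > 2

Result:
  Central: 3
  Northeast: 5
  South: 4
  West: 3

Note: HAVING filters groups after aggregation, WHERE filters rows before.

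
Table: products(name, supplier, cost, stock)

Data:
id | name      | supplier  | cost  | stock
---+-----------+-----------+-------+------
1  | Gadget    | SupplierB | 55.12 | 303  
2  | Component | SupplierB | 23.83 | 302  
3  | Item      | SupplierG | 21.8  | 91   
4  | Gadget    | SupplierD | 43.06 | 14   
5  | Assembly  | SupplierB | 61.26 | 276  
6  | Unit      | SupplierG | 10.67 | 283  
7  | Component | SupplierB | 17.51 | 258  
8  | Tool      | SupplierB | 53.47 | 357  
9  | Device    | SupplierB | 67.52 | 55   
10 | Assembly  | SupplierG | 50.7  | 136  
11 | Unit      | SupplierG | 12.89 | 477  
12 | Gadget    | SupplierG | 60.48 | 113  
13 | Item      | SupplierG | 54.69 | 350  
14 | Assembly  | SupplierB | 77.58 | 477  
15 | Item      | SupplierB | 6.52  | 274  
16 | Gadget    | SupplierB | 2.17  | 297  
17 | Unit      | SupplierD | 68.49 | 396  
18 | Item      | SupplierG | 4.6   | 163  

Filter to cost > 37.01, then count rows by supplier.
SELECT supplier, COUNT(*)
FROM products
WHERE cost > 37.01
GROUP BY supplier

Note: WHERE filters rows before grouping.

Result:
  SupplierB: 5
  SupplierD: 2
  SupplierG: 3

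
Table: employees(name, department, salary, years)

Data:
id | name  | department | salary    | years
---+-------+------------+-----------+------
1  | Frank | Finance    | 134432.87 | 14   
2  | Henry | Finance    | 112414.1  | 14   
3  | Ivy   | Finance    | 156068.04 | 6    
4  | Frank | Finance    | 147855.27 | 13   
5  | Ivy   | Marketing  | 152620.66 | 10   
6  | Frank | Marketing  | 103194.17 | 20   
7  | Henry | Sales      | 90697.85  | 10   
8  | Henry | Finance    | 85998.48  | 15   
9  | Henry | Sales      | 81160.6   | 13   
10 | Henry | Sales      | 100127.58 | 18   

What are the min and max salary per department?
SELECT department, MIN(salary), MAX(salary)
FROM employees
GROUP BY department

Result:
  Finance: min=85998.48, max=156068.04
  Marketing: min=103194.17, max=152620.66
  Sales: min=81160.60, max=100127.58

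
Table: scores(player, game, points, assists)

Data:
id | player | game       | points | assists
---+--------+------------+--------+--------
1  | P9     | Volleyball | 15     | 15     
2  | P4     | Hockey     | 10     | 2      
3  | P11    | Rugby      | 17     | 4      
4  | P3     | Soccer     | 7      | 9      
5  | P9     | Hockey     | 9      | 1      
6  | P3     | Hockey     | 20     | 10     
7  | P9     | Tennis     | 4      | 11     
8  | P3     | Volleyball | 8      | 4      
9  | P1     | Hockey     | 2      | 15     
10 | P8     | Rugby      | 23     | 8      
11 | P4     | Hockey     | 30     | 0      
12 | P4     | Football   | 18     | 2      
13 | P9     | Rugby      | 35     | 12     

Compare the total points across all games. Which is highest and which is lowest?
SELECT game, SUM(points)
FROM scores
GROUP BY game
ORDER BY SUM(points)

All groups:
  Tennis: 4
  Soccer: 7
  Football: 18
  Volleyball: 23
  Hockey: 71
  Rugby: 75

Highest: Rugby (75)
Lowest: Tennis (4)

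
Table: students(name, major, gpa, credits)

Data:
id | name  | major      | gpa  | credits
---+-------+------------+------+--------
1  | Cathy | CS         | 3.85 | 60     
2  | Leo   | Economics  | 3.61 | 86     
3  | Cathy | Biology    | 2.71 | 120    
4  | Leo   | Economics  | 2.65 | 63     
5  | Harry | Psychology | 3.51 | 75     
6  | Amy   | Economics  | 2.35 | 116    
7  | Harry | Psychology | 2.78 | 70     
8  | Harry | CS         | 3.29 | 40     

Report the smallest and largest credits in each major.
SELECT major, MIN(credits), MAX(credits)
FROM students
GROUP BY major

Result:
  Biology: min=120, max=120
  CS: min=40, max=60
  Economics: min=63, max=116
  Psychology: min=70, max=75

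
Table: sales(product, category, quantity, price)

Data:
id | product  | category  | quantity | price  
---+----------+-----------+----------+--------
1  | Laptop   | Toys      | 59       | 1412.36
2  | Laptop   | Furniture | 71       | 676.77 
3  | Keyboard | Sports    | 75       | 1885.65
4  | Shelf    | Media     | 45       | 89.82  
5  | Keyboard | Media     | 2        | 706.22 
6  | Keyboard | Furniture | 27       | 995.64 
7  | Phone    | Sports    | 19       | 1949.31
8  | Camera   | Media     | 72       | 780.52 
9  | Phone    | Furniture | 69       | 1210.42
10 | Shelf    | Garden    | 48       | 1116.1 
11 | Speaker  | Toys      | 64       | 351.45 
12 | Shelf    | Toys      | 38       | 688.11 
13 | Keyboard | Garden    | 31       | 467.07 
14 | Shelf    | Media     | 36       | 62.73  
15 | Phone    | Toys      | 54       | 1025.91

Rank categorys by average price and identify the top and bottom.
SELECT category, AVG(price)
FROM sales
GROUP BY category
ORDER BY AVG(price)

All groups:
  Media: 409.82
  Garden: 791.59
  Toys: 869.46
  Furniture: 960.94
  Sports: 1917.48

Highest: Sports (1917.48)
Lowest: Media (409.82)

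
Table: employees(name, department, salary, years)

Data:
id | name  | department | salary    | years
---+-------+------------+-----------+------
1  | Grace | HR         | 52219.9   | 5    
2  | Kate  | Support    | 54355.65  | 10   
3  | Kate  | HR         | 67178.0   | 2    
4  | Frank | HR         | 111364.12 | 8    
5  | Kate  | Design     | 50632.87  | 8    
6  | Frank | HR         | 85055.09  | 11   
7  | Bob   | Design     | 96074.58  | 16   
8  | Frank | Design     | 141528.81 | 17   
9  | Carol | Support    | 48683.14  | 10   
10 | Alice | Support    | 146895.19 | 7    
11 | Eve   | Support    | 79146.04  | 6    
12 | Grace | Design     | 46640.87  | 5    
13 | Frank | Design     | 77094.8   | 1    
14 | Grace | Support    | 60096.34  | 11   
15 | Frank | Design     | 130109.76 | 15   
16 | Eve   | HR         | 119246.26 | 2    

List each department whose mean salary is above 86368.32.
SELECT department, AVG(salary)
FROM employees
GROUP BY department
HAVING AVG(salary) > 86368.32

Result:
  Design: avg=90346.95
  HR: avg=87012.67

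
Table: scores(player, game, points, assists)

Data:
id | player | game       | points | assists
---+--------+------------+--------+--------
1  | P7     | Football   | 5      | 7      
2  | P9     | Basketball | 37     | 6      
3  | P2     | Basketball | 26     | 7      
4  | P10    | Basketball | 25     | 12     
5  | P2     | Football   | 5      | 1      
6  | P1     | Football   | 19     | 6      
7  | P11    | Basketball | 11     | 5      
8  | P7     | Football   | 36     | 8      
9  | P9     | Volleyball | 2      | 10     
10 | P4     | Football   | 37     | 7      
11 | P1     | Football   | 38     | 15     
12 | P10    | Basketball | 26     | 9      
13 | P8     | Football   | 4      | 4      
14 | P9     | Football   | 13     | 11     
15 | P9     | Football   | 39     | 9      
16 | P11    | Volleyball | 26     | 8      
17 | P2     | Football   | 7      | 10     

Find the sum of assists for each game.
SELECT game, SUM(assists) as result
FROM scores
GROUP BY game

Result:
  Basketball: 39
  Football: 78
  Volleyball: 18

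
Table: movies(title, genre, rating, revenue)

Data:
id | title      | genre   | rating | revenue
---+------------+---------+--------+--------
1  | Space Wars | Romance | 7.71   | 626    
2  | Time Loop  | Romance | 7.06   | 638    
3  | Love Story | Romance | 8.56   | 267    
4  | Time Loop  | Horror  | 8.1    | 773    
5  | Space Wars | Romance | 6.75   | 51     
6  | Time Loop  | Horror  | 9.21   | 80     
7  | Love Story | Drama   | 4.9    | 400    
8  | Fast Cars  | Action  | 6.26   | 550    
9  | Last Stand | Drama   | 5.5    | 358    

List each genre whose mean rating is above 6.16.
SELECT genre, AVG(rating)
FROM movies
GROUP BY genre
HAVING AVG(rating) > 6.16

Result:
  Action: avg=6.26
  Horror: avg=8.66
  Romance: avg=7.52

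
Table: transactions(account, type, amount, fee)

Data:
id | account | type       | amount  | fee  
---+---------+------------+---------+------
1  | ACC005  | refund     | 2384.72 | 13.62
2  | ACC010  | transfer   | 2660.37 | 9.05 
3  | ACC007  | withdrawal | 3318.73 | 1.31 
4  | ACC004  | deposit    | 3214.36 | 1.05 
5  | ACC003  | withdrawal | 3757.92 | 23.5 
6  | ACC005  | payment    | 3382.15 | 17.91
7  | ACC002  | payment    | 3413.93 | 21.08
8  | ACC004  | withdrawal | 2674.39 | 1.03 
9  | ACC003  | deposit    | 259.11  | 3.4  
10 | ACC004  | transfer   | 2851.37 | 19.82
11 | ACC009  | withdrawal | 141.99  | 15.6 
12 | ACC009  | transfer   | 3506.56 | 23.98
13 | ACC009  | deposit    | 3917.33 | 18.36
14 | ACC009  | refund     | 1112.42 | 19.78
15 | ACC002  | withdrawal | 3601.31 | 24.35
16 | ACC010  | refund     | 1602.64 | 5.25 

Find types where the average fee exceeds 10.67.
SELECT type, AVG(fee)
FROM transactions
GROUP BY type
HAVING AVG(fee) > 10.67

Result:
  payment: avg=19.50
  refund: avg=12.88
  transfer: avg=17.62
  withdrawal: avg=13.16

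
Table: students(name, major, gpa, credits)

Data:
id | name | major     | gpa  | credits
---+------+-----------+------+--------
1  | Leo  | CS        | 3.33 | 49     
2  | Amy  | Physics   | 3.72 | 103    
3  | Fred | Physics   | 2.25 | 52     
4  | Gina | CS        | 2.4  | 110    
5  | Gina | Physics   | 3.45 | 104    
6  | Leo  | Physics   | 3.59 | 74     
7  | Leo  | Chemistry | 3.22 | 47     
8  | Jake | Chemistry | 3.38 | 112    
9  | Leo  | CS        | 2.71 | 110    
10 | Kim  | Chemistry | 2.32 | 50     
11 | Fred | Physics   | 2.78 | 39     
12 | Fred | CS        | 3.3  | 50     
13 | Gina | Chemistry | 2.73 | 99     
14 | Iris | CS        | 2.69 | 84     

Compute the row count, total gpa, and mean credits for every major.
SELECT major,
       COUNT(*) as cnt,
       SUM(gpa) as total_gpa,
       AVG(credits) as avg_credits
FROM students
GROUP BY major

Result:
  CS: 5 records, 14.43 total gpa, 80.60 avg credits
  Chemistry: 4 records, 11.65 total gpa, 77.00 avg credits
  Physics: 5 records, 15.79 total gpa, 74.40 avg credits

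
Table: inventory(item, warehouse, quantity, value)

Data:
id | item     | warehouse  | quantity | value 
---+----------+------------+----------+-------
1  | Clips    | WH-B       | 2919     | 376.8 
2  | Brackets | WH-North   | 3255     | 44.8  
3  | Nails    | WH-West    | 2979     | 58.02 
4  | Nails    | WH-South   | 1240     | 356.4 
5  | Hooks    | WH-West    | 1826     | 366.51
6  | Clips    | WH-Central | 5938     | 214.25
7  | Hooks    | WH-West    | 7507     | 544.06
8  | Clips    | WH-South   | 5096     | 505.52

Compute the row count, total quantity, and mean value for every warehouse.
SELECT warehouse,
       COUNT(*) as cnt,
       SUM(quantity) as total_quantity,
       AVG(value) as avg_value
FROM inventory
GROUP BY warehouse

Result:
  WH-B: 1 records, 2919 total quantity, 376.80 avg value
  WH-Central: 1 records, 5938 total quantity, 214.25 avg value
  WH-North: 1 records, 3255 total quantity, 44.80 avg value
  WH-South: 2 records, 6336 total quantity, 430.96 avg value
  WH-West: 3 records, 12312 total quantity, 322.86 avg value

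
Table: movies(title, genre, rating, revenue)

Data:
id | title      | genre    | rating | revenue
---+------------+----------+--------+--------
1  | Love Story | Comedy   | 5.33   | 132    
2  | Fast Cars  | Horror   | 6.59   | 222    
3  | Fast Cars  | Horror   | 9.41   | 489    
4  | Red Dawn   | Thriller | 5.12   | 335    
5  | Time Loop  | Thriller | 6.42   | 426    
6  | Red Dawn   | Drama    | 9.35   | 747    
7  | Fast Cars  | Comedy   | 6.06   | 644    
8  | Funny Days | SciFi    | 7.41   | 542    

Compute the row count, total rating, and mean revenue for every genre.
SELECT genre,
       COUNT(*) as cnt,
       SUM(rating) as total_rating,
       AVG(revenue) as avg_revenue
FROM movies
GROUP BY genre

Result:
  Comedy: 2 records, 11.39 total rating, 388.00 avg revenue
  Drama: 1 records, 9.35 total rating, 747.00 avg revenue
  Horror: 2 records, 16.00 total rating, 355.50 avg revenue
  SciFi: 1 records, 7.41 total rating, 542.00 avg revenue
  Thriller: 2 records, 11.54 total rating, 380.50 avg revenue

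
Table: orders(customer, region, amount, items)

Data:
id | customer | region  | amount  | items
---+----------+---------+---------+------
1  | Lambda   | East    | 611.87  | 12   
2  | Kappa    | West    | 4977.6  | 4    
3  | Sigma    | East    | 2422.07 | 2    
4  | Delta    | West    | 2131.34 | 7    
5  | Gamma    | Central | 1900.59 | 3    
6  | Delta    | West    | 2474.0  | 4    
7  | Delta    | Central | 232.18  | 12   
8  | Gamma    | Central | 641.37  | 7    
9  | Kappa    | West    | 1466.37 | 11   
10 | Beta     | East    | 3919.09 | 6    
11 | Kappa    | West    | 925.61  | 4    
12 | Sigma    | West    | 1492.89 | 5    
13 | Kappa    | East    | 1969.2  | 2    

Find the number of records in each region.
SELECT region, COUNT(*) as count
FROM orders
GROUP BY region

Result:
  Central: 3
  East: 4
  West: 6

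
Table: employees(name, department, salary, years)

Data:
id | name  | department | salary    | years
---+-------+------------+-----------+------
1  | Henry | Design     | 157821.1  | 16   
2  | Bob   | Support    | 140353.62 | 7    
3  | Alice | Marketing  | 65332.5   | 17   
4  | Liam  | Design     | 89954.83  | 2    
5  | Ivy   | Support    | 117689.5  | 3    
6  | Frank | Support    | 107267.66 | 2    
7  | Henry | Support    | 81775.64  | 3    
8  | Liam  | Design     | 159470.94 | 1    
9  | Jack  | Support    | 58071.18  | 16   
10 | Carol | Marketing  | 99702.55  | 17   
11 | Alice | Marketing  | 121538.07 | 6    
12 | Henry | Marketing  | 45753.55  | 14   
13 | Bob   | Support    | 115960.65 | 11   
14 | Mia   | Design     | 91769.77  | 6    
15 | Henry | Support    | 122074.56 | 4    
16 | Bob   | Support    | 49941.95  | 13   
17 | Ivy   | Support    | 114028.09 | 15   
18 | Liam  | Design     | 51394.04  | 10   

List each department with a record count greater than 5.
SELECT department, COUNT(*) as cnt
FROM employees
GROUP BY department
HAVING COUNT(*) > 5

Result:
  Support: 9

Note: HAVING filters groups after aggregation, WHERE filters rows before.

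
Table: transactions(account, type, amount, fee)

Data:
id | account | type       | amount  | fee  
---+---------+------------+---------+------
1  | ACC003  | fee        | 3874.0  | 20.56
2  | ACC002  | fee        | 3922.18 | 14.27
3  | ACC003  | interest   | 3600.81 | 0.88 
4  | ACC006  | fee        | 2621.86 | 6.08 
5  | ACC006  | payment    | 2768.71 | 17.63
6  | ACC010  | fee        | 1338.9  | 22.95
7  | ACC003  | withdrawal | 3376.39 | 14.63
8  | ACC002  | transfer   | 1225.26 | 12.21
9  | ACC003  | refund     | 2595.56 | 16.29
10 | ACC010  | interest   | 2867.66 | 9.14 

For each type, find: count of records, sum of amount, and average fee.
SELECT type,
       COUNT(*) as cnt,
       SUM(amount) as total_amount,
       AVG(fee) as avg_fee
FROM transactions
GROUP BY type

Result:
  fee: 4 records, 11756.94 total amount, 15.97 avg fee
  interest: 2 records, 6468.47 total amount, 5.01 avg fee
  payment: 1 records, 2768.71 total amount, 17.63 avg fee
  refund: 1 records, 2595.56 total amount, 16.29 avg fee
  transfer: 1 records, 1225.26 total amount, 12.21 avg fee
  withdrawal: 1 records, 3376.39 total amount, 14.63 avg fee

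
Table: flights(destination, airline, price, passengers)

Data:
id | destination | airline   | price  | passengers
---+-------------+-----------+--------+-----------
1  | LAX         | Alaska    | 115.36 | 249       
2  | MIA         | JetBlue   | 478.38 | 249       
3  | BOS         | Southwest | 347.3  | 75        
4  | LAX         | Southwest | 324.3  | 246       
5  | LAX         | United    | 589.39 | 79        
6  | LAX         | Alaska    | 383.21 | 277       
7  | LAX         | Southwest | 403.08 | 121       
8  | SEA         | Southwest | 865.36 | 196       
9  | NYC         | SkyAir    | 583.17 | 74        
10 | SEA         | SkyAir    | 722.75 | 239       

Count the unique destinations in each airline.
SELECT airline, COUNT(DISTINCT destination)
FROM flights
GROUP BY airline

Result:
  Alaska: 1 distinct
  JetBlue: 1 distinct
  SkyAir: 2 distinct
  Southwest: 3 distinct
  United: 1 distinct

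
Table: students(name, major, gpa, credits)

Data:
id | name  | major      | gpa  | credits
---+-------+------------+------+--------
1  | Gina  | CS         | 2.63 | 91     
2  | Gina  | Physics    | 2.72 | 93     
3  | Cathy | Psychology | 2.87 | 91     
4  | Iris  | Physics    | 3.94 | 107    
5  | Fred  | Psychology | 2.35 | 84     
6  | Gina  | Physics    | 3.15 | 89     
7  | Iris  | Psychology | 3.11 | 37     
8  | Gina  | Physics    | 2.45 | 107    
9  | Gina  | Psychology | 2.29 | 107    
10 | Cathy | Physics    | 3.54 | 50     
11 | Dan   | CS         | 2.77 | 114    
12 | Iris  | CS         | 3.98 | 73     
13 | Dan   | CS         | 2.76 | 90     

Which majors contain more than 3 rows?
SELECT major, COUNT(*) as cnt
FROM students
GROUP BY major
HAVING COUNT(*) > 3

Result:
  CS: 4
  Physics: 5
  Psychology: 4

Note: HAVING filters groups after aggregation, WHERE filters rows before.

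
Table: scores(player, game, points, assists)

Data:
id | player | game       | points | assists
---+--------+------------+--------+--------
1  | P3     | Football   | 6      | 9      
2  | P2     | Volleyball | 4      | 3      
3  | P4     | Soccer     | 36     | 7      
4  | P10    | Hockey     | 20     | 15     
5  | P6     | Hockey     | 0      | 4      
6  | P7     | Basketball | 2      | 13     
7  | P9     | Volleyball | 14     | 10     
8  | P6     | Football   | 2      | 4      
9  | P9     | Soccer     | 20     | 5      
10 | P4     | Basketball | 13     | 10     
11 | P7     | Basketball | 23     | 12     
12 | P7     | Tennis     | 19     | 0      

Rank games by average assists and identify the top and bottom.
SELECT game, AVG(assists)
FROM scores
GROUP BY game
ORDER BY AVG(assists)

All groups:
  Tennis: 0.00
  Soccer: 6.00
  Football: 6.50
  Volleyball: 6.50
  Hockey: 9.50
  Basketball: 11.67

Highest: Basketball (11.67)
Lowest: Tennis (0.00)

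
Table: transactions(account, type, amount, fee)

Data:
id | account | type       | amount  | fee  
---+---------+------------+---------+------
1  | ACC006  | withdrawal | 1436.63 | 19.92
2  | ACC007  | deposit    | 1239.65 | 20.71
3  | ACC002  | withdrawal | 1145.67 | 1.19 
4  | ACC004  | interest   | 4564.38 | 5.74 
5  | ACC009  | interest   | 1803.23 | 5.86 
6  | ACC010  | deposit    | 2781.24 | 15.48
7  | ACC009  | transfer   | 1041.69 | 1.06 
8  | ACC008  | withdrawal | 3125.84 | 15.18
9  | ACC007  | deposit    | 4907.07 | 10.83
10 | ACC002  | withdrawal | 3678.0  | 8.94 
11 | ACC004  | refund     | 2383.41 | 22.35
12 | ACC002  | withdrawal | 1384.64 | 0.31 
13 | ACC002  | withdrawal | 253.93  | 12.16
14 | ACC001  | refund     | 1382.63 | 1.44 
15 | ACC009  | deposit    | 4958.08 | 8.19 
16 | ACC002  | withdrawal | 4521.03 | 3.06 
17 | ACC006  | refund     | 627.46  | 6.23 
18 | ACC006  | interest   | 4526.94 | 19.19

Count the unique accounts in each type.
SELECT type, COUNT(DISTINCT account)
FROM transactions
GROUP BY type

Result:
  deposit: 3 distinct
  interest: 3 distinct
  refund: 3 distinct
  transfer: 1 distinct
  withdrawal: 3 distinct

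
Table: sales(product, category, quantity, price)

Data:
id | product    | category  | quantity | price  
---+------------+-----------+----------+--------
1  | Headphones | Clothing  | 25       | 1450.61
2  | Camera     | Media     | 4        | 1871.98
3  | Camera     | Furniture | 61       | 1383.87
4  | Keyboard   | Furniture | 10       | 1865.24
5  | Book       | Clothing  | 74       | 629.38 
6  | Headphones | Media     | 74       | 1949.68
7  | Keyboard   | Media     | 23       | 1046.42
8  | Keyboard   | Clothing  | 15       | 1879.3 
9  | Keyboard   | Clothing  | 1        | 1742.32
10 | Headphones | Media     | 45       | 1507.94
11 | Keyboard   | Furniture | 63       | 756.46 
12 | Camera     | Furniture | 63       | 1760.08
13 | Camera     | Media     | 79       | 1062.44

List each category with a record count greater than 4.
SELECT category, COUNT(*) as cnt
FROM sales
GROUP BY category
HAVING COUNT(*) > 4

Result:
  Media: 5

Note: HAVING filters groups after aggregation, WHERE filters rows before.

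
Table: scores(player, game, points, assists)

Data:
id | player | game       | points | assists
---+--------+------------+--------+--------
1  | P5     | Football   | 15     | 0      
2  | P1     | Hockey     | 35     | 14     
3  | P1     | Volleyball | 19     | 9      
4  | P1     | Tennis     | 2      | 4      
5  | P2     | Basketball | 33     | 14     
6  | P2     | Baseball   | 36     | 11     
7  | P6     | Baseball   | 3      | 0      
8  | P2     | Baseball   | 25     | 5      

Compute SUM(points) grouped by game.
SELECT game, SUM(points) as result
FROM scores
GROUP BY game

Result:
  Baseball: 64
  Basketball: 33
  Football: 15
  Hockey: 35
  Tennis: 2
  Volleyball: 19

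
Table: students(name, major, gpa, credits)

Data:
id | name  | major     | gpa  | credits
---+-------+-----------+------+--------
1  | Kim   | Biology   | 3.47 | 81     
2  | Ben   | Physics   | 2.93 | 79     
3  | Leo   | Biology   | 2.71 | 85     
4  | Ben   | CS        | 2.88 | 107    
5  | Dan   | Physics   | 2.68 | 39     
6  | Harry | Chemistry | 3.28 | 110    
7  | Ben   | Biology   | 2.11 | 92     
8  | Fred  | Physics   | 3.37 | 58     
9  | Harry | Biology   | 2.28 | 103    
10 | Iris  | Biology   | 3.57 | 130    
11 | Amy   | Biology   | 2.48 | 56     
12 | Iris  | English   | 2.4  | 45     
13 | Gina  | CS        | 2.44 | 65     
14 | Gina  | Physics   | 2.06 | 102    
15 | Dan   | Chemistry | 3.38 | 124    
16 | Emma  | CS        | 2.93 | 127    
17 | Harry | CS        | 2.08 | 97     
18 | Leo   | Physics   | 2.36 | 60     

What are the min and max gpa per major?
SELECT major, MIN(gpa), MAX(gpa)
FROM students
GROUP BY major

Result:
  Biology: min=2.11, max=3.57
  CS: min=2.08, max=2.93
  Chemistry: min=3.28, max=3.38
  English: min=2.40, max=2.40
  Physics: min=2.06, max=3.37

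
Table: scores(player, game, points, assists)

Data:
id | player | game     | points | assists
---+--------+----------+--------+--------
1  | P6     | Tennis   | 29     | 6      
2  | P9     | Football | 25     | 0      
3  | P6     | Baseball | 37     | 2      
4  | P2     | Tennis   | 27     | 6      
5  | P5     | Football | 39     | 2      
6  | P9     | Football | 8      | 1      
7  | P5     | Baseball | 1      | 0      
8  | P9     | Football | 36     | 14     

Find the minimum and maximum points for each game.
SELECT game, MIN(points), MAX(points)
FROM scores
GROUP BY game

Result:
  Baseball: min=1, max=37
  Football: min=8, max=39
  Tennis: min=27, max=29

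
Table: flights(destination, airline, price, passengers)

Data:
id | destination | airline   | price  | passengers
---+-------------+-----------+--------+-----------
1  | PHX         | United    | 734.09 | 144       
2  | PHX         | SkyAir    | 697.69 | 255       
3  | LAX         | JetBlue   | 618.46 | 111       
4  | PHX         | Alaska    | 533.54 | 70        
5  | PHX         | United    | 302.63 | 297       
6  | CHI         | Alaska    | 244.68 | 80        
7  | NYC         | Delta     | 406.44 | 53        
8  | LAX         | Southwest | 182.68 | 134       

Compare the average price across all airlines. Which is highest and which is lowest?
SELECT airline, AVG(price)
FROM flights
GROUP BY airline
ORDER BY AVG(price)

All groups:
  Southwest: 182.68
  Alaska: 389.11
  Delta: 406.44
  United: 518.36
  JetBlue: 618.46
  SkyAir: 697.69

Highest: SkyAir (697.69)
Lowest: Southwest (182.68)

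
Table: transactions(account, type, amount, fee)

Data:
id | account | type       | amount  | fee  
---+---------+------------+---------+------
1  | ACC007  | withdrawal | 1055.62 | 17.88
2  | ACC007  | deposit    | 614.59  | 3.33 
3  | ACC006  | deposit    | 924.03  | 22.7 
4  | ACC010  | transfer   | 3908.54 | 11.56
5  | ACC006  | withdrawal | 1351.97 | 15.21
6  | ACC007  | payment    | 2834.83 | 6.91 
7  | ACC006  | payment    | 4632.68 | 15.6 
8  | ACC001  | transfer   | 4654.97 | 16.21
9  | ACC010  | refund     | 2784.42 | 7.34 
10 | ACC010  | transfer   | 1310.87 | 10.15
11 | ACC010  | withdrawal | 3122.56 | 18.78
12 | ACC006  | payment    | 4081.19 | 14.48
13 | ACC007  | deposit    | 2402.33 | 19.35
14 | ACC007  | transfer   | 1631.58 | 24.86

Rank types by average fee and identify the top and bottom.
SELECT type, AVG(fee)
FROM transactions
GROUP BY type
ORDER BY AVG(fee)

All groups:
  refund: 7.34
  payment: 12.33
  deposit: 15.13
  transfer: 15.70
  withdrawal: 17.29

Highest: withdrawal (17.29)
Lowest: refund (7.34)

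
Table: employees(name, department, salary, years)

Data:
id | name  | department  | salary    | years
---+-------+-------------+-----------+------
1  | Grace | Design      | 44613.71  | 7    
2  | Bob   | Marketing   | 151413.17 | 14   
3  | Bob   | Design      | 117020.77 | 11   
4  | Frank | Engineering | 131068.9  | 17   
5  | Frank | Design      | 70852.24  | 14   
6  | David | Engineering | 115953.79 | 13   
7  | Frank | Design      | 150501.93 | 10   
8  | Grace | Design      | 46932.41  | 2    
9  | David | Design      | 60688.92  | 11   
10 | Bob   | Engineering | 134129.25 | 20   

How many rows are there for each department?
SELECT department, COUNT(*) as count
FROM employees
GROUP BY department

Result:
  Design: 6
  Engineering: 3
  Marketing: 1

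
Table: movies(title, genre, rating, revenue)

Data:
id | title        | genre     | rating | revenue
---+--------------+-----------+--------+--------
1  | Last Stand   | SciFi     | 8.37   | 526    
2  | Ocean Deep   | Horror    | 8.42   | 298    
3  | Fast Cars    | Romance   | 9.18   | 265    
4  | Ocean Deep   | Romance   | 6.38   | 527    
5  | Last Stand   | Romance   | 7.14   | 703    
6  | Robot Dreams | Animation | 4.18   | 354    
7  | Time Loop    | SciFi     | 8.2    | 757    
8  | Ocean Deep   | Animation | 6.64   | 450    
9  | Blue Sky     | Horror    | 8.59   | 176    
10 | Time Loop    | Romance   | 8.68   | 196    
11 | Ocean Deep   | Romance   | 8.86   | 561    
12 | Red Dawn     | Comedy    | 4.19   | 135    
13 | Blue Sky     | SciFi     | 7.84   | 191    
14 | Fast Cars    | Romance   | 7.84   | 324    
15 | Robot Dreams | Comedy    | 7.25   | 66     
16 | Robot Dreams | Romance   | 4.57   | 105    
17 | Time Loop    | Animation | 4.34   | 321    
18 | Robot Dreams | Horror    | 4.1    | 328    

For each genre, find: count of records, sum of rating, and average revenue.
SELECT genre,
       COUNT(*) as cnt,
       SUM(rating) as total_rating,
       AVG(revenue) as avg_revenue
FROM movies
GROUP BY genre

Result:
  Animation: 3 records, 15.16 total rating, 375.00 avg revenue
  Comedy: 2 records, 11.44 total rating, 100.50 avg revenue
  Horror: 3 records, 21.11 total rating, 267.33 avg revenue
  Romance: 7 records, 52.65 total rating, 383.00 avg revenue
  SciFi: 3 records, 24.41 total rating, 491.33 avg revenue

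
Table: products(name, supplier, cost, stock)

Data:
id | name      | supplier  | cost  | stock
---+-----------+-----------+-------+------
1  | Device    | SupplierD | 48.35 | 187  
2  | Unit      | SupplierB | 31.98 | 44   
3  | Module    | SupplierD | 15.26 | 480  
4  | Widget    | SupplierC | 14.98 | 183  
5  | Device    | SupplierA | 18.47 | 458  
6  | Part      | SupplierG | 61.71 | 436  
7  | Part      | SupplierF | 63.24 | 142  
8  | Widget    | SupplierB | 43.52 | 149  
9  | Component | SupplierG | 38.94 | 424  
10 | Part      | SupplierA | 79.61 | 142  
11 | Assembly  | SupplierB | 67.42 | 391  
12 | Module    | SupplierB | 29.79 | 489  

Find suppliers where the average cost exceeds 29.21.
SELECT supplier, AVG(cost)
FROM products
GROUP BY supplier
HAVING AVG(cost) > 29.21

Result:
  SupplierA: avg=49.04
  SupplierB: avg=43.18
  SupplierD: avg=31.81
  SupplierF: avg=63.24
  SupplierG: avg=50.33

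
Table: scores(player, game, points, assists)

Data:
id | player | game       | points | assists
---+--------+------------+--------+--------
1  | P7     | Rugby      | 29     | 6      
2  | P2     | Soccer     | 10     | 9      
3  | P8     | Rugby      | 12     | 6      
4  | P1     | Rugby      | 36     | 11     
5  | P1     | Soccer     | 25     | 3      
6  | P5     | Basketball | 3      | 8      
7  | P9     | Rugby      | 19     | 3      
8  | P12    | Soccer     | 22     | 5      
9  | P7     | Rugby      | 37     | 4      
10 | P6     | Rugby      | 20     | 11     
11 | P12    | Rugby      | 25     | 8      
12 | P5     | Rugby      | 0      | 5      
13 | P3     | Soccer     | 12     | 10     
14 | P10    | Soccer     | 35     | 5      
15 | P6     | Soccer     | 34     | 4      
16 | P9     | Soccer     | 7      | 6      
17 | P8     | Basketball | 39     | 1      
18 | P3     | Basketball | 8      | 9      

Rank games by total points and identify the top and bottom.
SELECT game, SUM(points)
FROM scores
GROUP BY game
ORDER BY SUM(points)

All groups:
  Basketball: 50
  Soccer: 145
  Rugby: 178

Highest: Rugby (178)
Lowest: Basketball (50)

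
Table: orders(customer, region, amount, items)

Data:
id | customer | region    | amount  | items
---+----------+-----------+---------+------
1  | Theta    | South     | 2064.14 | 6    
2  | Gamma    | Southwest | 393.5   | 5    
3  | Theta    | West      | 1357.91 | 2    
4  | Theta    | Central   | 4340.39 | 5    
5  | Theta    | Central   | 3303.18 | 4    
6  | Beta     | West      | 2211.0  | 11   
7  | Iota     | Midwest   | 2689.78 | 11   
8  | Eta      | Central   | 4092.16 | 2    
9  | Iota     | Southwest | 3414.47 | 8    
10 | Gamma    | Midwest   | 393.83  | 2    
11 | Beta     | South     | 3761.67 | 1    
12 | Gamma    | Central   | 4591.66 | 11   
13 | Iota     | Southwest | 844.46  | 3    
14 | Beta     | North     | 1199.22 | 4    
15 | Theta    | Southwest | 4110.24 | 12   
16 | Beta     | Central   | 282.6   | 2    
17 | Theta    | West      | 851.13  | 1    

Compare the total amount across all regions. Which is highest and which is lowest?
SELECT region, SUM(amount)
FROM orders
GROUP BY region
ORDER BY SUM(amount)

All groups:
  North: 1199.22
  Midwest: 3083.61
  West: 4420.04
  South: 5825.81
  Southwest: 8762.67
  Central: 16609.99

Highest: Central (16609.99)
Lowest: North (1199.22)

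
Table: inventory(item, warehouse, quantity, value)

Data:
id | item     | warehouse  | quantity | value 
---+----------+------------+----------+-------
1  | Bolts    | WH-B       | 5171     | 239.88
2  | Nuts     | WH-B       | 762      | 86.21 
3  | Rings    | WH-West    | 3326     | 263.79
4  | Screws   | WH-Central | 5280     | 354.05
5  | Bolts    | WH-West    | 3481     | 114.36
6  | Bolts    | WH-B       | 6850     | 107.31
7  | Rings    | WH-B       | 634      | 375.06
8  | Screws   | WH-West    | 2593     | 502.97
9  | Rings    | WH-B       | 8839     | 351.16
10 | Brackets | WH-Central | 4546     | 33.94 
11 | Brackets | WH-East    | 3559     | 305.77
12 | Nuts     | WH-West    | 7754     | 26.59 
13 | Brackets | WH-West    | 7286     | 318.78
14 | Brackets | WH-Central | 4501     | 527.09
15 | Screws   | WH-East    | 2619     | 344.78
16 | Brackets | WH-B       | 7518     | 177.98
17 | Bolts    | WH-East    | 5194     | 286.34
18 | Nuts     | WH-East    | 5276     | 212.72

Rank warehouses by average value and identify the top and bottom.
SELECT warehouse, AVG(value)
FROM inventory
GROUP BY warehouse
ORDER BY AVG(value)

All groups:
  WH-B: 222.93
  WH-West: 245.30
  WH-East: 287.40
  WH-Central: 305.03

Highest: WH-Central (305.03)
Lowest: WH-B (222.93)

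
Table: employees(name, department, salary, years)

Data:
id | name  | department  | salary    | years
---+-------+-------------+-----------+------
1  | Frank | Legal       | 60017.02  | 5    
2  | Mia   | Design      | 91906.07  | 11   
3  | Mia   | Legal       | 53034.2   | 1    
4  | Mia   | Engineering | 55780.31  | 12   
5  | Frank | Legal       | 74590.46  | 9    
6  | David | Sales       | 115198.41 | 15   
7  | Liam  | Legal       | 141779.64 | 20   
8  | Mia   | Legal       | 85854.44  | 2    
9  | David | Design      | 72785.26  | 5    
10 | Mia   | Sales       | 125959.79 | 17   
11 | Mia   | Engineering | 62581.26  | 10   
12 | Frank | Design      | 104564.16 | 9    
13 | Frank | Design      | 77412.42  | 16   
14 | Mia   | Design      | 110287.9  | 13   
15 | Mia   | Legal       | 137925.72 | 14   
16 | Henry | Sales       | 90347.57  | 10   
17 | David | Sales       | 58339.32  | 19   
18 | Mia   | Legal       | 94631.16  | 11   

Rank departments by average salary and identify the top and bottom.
SELECT department, AVG(salary)
FROM employees
GROUP BY department
ORDER BY AVG(salary)

All groups:
  Engineering: 59180.79
  Design: 91391.16
  Legal: 92547.52
  Sales: 97461.27

Highest: Sales (97461.27)
Lowest: Engineering (59180.79)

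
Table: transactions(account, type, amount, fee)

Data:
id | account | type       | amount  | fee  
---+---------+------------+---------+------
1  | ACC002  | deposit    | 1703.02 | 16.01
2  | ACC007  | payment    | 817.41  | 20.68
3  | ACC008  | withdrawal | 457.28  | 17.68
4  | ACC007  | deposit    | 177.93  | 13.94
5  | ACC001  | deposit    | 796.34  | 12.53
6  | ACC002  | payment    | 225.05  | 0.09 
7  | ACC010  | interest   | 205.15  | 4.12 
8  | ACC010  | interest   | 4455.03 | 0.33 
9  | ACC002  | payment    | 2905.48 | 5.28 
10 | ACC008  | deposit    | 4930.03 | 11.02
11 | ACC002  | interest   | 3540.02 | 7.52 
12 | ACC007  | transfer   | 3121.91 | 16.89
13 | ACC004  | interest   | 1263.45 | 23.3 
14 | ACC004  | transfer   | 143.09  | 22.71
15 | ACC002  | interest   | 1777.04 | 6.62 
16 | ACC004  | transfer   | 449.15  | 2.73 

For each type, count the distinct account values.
SELECT type, COUNT(DISTINCT account)
FROM transactions
GROUP BY type

Result:
  deposit: 4 distinct
  interest: 3 distinct
  payment: 2 distinct
  transfer: 2 distinct
  withdrawal: 1 distinct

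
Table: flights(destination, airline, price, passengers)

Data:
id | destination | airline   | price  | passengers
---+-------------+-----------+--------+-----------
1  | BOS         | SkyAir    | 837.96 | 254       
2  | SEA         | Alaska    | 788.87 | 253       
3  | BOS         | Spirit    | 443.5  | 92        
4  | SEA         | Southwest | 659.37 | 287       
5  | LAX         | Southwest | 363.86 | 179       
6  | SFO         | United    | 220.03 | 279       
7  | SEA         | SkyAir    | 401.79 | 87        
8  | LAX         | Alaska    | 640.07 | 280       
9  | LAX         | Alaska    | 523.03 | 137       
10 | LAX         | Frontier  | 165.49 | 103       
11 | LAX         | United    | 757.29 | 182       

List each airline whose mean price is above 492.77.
SELECT airline, AVG(price)
FROM flights
GROUP BY airline
HAVING AVG(price) > 492.77

Result:
  Alaska: avg=650.66
  SkyAir: avg=619.88
  Southwest: avg=511.62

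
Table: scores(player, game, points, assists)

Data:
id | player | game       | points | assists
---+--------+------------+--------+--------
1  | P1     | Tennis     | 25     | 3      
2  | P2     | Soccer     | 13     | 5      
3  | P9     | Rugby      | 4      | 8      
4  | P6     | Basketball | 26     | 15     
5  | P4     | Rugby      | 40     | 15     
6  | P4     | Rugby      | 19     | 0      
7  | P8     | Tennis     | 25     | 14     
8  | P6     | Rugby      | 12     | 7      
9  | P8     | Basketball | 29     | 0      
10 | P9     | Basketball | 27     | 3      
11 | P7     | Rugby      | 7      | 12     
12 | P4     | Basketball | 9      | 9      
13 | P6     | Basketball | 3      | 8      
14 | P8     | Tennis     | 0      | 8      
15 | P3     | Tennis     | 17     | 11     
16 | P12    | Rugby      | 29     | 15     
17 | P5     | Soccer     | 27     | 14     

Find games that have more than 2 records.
SELECT game, COUNT(*) as cnt
FROM scores
GROUP BY game
HAVING COUNT(*) > 2

Result:
  Basketball: 5
  Rugby: 6
  Tennis: 4

Note: HAVING filters groups after aggregation, WHERE filters rows before.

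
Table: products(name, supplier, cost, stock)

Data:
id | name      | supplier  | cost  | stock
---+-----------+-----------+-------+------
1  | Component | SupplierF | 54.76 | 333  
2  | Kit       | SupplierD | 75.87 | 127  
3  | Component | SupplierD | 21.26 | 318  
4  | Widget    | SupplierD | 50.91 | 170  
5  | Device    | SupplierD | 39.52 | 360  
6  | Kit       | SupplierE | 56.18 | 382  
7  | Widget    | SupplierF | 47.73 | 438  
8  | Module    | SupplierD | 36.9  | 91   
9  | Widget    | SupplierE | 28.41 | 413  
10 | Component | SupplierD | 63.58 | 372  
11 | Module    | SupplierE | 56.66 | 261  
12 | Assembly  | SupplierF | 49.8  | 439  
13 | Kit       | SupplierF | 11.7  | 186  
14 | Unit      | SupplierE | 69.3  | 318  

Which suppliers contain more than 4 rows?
SELECT supplier, COUNT(*) as cnt
FROM products
GROUP BY supplier
HAVING COUNT(*) > 4

Result:
  SupplierD: 6

Note: HAVING filters groups after aggregation, WHERE filters rows before.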